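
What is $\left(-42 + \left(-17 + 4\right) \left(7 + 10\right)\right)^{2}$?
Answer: $69169$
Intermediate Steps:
$\left(-42 + \left(-17 + 4\right) \left(7 + 10\right)\right)^{2} = \left(-42 - 221\right)^{2} = \left(-263\right)^{2} = 69169$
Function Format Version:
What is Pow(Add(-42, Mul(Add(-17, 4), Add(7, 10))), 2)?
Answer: 69169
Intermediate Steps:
Pow(Add(-42, Mul(Add(-17, 4), Add(7, 10))), 2) = Pow(Add(-42, Mul(-13, 17)), 2) = Pow(Add(-42, -221), 2) = Pow(-263, 2) = 69169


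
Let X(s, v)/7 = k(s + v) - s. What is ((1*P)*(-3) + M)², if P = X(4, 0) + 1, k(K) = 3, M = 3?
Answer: 441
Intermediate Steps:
X(s, v) = 21 - 7*s (X(s, v) = 7*(3 - s) = 21 - 7*s)
P = -6 (P = (21 - 7*4) + 1 = (21 - 28) + 1 = -7 + 1 = -6)
((1*P)*(-3) + M)² = ((1*(-6))*(-3) + 3)² = (-6*(-3) + 3)² = (18 + 3)² = 21² = 441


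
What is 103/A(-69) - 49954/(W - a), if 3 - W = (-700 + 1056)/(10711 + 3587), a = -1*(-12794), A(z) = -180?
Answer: 54863173469/16459746660 ≈ 3.3332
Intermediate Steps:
a = 12794
W = 21269/7149 (W = 3 - (-700 + 1056)/(10711 + 3587) = 3 - 356/14298 = 3 - 1*178/7149 = 3 - 178/7149 = 21269/7149 ≈ 2.9751)
103/A(-69) - 49954/(W - a) = 103/(-180) - 49954/(21269/7149 - 1*12794) = 103*(-1/180) - 49954/(21269/7149 - 12794) = -103/180 - 49954/(-91443037/7149) = -103/180 - 49954*(-7149/91443037) = -103/180 + 357121146/91443037 = 54863173469/16459746660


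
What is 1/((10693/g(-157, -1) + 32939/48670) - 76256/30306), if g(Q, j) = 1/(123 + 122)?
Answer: 737496510/1932080937885257 ≈ 3.8171e-7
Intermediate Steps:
g(Q, j) = 1/245
1/((10693/g(-157, -1) + 32939/48670) - 76256/30306) = 1/((10693/(1/245) + 32939/48670) - 76256/30306) = 1/((10693*245 + 32939*(1/48670)) - 76256*1/30306) = 1/((2619785 + 32939/48670) - 38128/15153) = 1/(127504968889/48670 - 38128/15153) = 1/(1932080937885257/737496510) = 737496510/1932080937885257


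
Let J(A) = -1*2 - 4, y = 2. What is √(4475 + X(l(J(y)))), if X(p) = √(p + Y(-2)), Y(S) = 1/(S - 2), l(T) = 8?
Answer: √(17900 + 2*√31)/2 ≈ 66.916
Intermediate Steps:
J(A) = -6 (J(A) = -2 - 4 = -6)
Y(S) = 1/(-2 + S)
X(p) = √(-¼ + p) (X(p) = √(p + 1/(-2 - 2)) = √(p + 1/(-4)) = √(p - ¼) = √(-¼ + p))
√(4475 + X(l(J(y)))) = √(4475 + √(-1 + 4*8)/2) = √(4475 + √(-1 + 32)/2) = √(4475 + √31/2)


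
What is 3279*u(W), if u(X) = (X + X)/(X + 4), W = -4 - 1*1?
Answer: 32790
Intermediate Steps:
W = -5 (W = -4 - 1 = -5)
u(X) = 2*X/(4 + X) (u(X) = (2*X)/(4 + X) = 2*X/(4 + X))
3279*u(W) = 3279*(2*(-5)/(4 - 5)) = 3279*(2*(-5)/(-1)) = 3279*(2*(-5)*(-1)) = 3279*10 = 32790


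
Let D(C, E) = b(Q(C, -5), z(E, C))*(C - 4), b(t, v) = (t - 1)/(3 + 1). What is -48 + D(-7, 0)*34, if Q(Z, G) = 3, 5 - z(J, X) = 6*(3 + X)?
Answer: -235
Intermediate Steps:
z(J, X) = -13 - 6*X (z(J, X) = 5 - 6*(3 + X) = 5 - (18 + 6*X) = 5 + (-18 - 6*X) = -13 - 6*X)
b(t, v) = -1/4 + t/4 (b(t, v) = (-1 + t)/4 = (-1 + t)*(1/4) = -1/4 + t/4)
D(C, E) = -2 + C/2 (D(C, E) = (-1/4 + (1/4)*3)*(C - 4) = (-1/4 + 3/4)*(-4 + C) = (-4 + C)/2 = -2 + C/2)
-48 + D(-7, 0)*34 = -48 + (-2 + (1/2)*(-7))*34 = -48 + (-2 - 7/2)*34 = -48 - 11/2*34 = -48 - 187 = -235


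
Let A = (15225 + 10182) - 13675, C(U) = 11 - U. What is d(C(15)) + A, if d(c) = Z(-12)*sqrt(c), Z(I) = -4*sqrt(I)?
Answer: 11732 + 16*sqrt(3) ≈ 11760.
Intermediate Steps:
A = 11732 (A = 25407 - 13675 = 11732)
d(c) = -8*I*sqrt(3)*sqrt(c) (d(c) = (-8*I*sqrt(3))*sqrt(c) = -8*I*sqrt(3)*sqrt(c))
d(C(15)) + A = -8*I*sqrt(3)*sqrt(11 - 1*15) + 11732 = -8*I*sqrt(3)*sqrt(11 - 15) + 11732 = -8*I*sqrt(3)*sqrt(-4) + 11732 = -8*I*sqrt(3)*2*I + 11732 = 16*sqrt(3) + 11732 = 11732 + 16*sqrt(3)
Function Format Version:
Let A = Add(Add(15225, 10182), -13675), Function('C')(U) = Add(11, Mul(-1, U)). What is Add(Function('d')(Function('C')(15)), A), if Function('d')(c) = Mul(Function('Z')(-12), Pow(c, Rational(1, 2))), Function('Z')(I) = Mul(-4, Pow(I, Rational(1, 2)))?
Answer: Add(11732, Mul(16, Pow(3, Rational(1, 2)))) ≈ 11760.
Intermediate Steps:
A = 11732 (A = Add(25407, -13675) = 11732)
Function('d')(c) = Mul(-8, I, Pow(3, Rational(1, 2)), Pow(c, Rational(1, 2))) (Function('d')(c) = Mul(Mul(-4, Pow(-12, Rational(1, 2))), Pow(c, Rational(1, 2))) = Mul(Mul(-4, Mul(2, I, Pow(3, Rational(1, 2)))), Pow(c, Rational(1, 2))) = Mul(Mul(-8, I, Pow(3, Rational(1, 2))), Pow(c, Rational(1, 2))) = Mul(-8, I, Pow(3, Rational(1, 2)), Pow(c, Rational(1, 2))))
Add(Function('d')(Function('C')(15)), A) = Add(Mul(-8, I, Pow(3, Rational(1, 2)), Pow(Add(11, Mul(-1, 15)), Rational(1, 2))), 11732) = Add(Mul(-8, I, Pow(3, Rational(1, 2)), Pow(Add(11, -15), Rational(1, 2))), 11732) = Add(Mul(-8, I, Pow(3, Rational(1, 2)), Pow(-4, Rational(1, 2))), 11732) = Add(Mul(-8, I, Pow(3, Rational(1, 2)), Mul(2, I)), 11732) = Add(Mul(16, Pow(3, Rational(1, 2))), 11732) = Add(11732, Mul(16, Pow(3, Rational(1, 2))))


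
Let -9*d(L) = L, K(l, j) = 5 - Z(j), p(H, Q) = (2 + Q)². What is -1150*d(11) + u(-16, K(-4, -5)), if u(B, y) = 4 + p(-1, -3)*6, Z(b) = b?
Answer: 12740/9 ≈ 1415.6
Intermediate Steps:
K(l, j) = 5 - j
u(B, y) = 10 (u(B, y) = 4 + (2 - 3)²*6 = 4 + (-1)²*6 = 4 + 1*6 = 4 + 6 = 10)
d(L) = -L/9
-1150*d(11) + u(-16, K(-4, -5)) = -(-1150)*11/9 + 10 = -1150*(-11/9) + 10 = 12650/9 + 10 = 12740/9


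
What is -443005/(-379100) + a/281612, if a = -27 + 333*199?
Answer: 325798061/232085020 ≈ 1.4038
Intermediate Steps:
a = 66240 (a = -27 + 66267 = 66240)
-443005/(-379100) + a/281612 = -443005/(-379100) + 66240/281612 = -443005*(-1/379100) + 66240*(1/281612) = 88601/75820 + 720/3061 = 325798061/232085020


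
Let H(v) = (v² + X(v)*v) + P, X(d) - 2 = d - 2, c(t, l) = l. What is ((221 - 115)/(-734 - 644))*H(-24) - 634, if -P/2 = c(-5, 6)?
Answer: -9382/13 ≈ -721.69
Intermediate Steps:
X(d) = d (X(d) = 2 + (d - 2) = 2 + (-2 + d) = d)
P = -12 (P = -2*6 = -12)
H(v) = -12 + 2*v² (H(v) = (v² + v*v) - 12 = (v² + v²) - 12 = 2*v² - 12 = -12 + 2*v²)
((221 - 115)/(-734 - 644))*H(-24) - 634 = ((221 - 115)/(-734 - 644))*(-12 + 2*(-24)²) - 634 = (106/(-1378))*(-12 + 2*576) - 634 = (106*(-1/1378))*(-12 + 1152) - 634 = -1/13*1140 - 634 = -1140/13 - 634 = -9382/13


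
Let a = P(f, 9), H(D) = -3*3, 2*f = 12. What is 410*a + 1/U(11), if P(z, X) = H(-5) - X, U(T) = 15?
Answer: -110699/15 ≈ -7379.9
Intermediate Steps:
f = 6 (f = (½)*12 = 6)
H(D) = -9
P(z, X) = -9 - X
a = -18 (a = -9 - 1*9 = -9 - 9 = -18)
410*a + 1/U(11) = 410*(-18) + 1/15 = -7380 + 1/15 = -110699/15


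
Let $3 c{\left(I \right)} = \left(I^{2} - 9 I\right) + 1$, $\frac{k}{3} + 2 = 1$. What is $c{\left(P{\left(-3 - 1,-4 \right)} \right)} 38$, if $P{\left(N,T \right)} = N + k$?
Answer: $\frac{4294}{3} \approx 1431.3$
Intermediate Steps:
$k = -3$ ($k = -6 + 3 \cdot 1 = -6 + 3 = -3$)
$P{\left(N,T \right)} = -3 + N$ ($P{\left(N,T \right)} = N - 3 = -3 + N$)
$c{\left(I \right)} = \frac{1}{3} - 3 I + \frac{I^{2}}{3}$ ($c{\left(I \right)} = \frac{\left(I^{2} - 9 I\right) + 1}{3} = \frac{1 + I^{2} - 9 I}{3} = \frac{1}{3} - 3 I + \frac{I^{2}}{3}$)
$c{\left(P{\left(-3 - 1,-4 \right)} \right)} 38 = \left(\frac{1}{3} - 3 \left(-3 - 4\right) + \frac{\left(-3 - 4\right)^{2}}{3}\right) 38 = \left(\frac{1}{3} - -21 + \frac{\left(-7\right)^{2}}{3}\right) 38 = \left(\frac{1}{3} + 21 + \frac{1}{3} \cdot 49\right) 38 = \left(\frac{1}{3} + 21 + \frac{49}{3}\right) 38 = \frac{113}{3} \cdot 38 = \frac{4294}{3}$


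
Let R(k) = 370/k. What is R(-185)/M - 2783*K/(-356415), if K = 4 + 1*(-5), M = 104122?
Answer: -145242178/18555321315 ≈ -0.0078275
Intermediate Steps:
K = -1 (K = 4 - 5 = -1)
R(-185)/M - 2783*K/(-356415) = (370/(-185))/104122 - 2783*(-1)/(-356415) = (370*(-1/185))*(1/104122) + 2783*(-1/356415) = -2*1/104122 - 2783/356415 = -1/52061 - 2783/356415 = -145242178/18555321315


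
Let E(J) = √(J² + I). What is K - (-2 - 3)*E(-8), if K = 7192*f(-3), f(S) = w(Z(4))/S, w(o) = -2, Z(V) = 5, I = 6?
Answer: 14384/3 + 5*√70 ≈ 4836.5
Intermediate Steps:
f(S) = -2/S
E(J) = √(6 + J²) (E(J) = √(J² + 6) = √(6 + J²))
K = 14384/3 (K = 7192*(-2/(-3)) = 7192*(-2*(-⅓)) = 7192*(⅔) = 14384/3 ≈ 4794.7)
K - (-2 - 3)*E(-8) = 14384/3 - (-2 - 3)*√(6 + (-8)²) = 14384/3 - (-5)*√(6 + 64) = 14384/3 - (-5)*√70 = 14384/3 + 5*√70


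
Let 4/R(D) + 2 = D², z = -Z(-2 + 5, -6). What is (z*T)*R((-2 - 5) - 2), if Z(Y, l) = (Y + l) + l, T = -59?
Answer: -2124/79 ≈ -26.886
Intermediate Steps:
Z(Y, l) = Y + 2*l
z = 9 (z = -((-2 + 5) + 2*(-6)) = -(3 - 12) = -1*(-9) = 9)
R(D) = 4/(-2 + D²)
(z*T)*R((-2 - 5) - 2) = (9*(-59))*(4/(-2 + ((-2 - 5) - 2)²)) = -2124/(-2 + (-7 - 2)²) = -2124/(-2 + (-9)²) = -2124/(-2 + 81) = -2124/79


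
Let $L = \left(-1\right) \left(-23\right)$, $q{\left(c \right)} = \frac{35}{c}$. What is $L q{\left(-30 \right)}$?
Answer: $- \frac{161}{6} \approx -26.833$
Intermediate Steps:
$L = 23$
$L q{\left(-30 \right)} = 23 \frac{35}{-30} = 23 \cdot 35 \left(- \frac{1}{30}\right) = 23 \left(- \frac{7}{6}\right) = - \frac{161}{6}$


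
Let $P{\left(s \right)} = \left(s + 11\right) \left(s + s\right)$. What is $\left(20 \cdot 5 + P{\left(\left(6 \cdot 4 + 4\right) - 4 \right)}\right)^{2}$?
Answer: $3168400$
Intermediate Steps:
$P{\left(s \right)} = 2 s \left(11 + s\right)$ ($P{\left(s \right)} = \left(11 + s\right) 2 s = 2 s \left(11 + s\right)$)
$\left(20 \cdot 5 + P{\left(\left(6 \cdot 4 + 4\right) - 4 \right)}\right)^{2} = \left(20 \cdot 5 + 2 \left(\left(6 \cdot 4 + 4\right) - 4\right) \left(11 + \left(\left(6 \cdot 4 + 4\right) - 4\right)\right)\right)^{2} = \left(100 + 2 \left(\left(24 + 4\right) - 4\right) \left(11 + \left(\left(24 + 4\right) - 4\right)\right)\right)^{2} = \left(100 + 2 \left(28 - 4\right) \left(11 + \left(28 - 4\right)\right)\right)^{2} = \left(100 + 2 \cdot 24 \left(11 + 24\right)\right)^{2} = \left(100 + 2 \cdot 24 \cdot 35\right)^{2} = \left(100 + 1680\right)^{2} = 1780^{2} = 3168400$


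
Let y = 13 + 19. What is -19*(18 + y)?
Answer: -950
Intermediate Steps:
y = 32
-19*(18 + y) = -19*(18 + 32) = -19*50 = -950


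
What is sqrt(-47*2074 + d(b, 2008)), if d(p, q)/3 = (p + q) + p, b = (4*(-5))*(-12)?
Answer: I*sqrt(90014) ≈ 300.02*I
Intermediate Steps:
b = 240 (b = -20*(-12) = 240)
d(p, q) = 3*q + 6*p (d(p, q) = 3*((p + q) + p) = 3*(q + 2*p) = 3*q + 6*p)
sqrt(-47*2074 + d(b, 2008)) = sqrt(-47*2074 + (3*2008 + 6*240)) = sqrt(-97478 + (6024 + 1440)) = sqrt(-97478 + 7464) = sqrt(-90014) = I*sqrt(90014)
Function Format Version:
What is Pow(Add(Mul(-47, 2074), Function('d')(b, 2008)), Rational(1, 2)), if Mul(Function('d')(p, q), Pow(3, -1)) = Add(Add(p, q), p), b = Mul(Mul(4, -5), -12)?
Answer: Mul(I, Pow(90014, Rational(1, 2))) ≈ Mul(300.02, I)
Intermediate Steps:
b = 240 (b = Mul(-20, -12) = 240)
Function('d')(p, q) = Add(Mul(3, q), Mul(6, p)) (Function('d')(p, q) = Mul(3, Add(Add(p, q), p)) = Mul(3, Add(q, Mul(2, p))) = Add(Mul(3, q), Mul(6, p)))
Pow(Add(Mul(-47, 2074), Function('d')(b, 2008)), Rational(1, 2)) = Pow(Add(Mul(-47, 2074), Add(Mul(3, 2008), Mul(6, 240))), Rational(1, 2)) = Pow(Add(-97478, Add(6024, 1440)), Rational(1, 2)) = Pow(Add(-97478, 7464), Rational(1, 2)) = Pow(-90014, Rational(1, 2)) = Mul(I, Pow(90014, Rational(1, 2)))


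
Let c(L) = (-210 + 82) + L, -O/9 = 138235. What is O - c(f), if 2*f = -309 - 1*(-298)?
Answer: -2487963/2 ≈ -1.2440e+6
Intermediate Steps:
O = -1244115 (O = -9*138235 = -1244115)
f = -11/2 (f = (-309 - 1*(-298))/2 = (-309 + 298)/2 = (½)*(-11) = -11/2 ≈ -5.5000)
c(L) = -128 + L
O - c(f) = -1244115 - (-128 - 11/2) = -1244115 - 1*(-267/2) = -1244115 + 267/2 = -2487963/2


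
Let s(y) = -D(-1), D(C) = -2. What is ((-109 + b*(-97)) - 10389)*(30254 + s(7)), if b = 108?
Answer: -634589344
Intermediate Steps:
s(y) = 2 (s(y) = -1*(-2) = 2)
((-109 + b*(-97)) - 10389)*(30254 + s(7)) = ((-109 + 108*(-97)) - 10389)*(30254 + 2) = ((-109 - 10476) - 10389)*30256 = (-10585 - 10389)*30256 = -20974*30256 = -634589344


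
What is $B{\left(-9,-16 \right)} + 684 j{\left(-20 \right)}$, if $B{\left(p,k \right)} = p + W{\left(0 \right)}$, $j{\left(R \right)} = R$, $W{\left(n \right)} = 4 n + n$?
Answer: $-13689$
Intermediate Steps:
$W{\left(n \right)} = 5 n$
$B{\left(p,k \right)} = p$ ($B{\left(p,k \right)} = p + 5 \cdot 0 = p + 0 = p$)
$B{\left(-9,-16 \right)} + 684 j{\left(-20 \right)} = -9 + 684 \left(-20\right) = -9 - 13680 = -13689$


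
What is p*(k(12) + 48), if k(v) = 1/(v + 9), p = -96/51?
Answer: -32288/357 ≈ -90.443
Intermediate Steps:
p = -32/17 (p = -96*1/51 = -32/17 ≈ -1.8824)
k(v) = 1/(9 + v)
p*(k(12) + 48) = -32*(1/(9 + 12) + 48)/17 = -32*(1/21 + 48)/17 = -32/17*1009/21 = -32288/357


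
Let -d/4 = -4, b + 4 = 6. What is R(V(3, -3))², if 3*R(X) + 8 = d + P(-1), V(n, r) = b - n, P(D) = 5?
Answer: 169/9 ≈ 18.778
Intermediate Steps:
b = 2 (b = -4 + 6 = 2)
d = 16 (d = -4*(-4) = 16)
V(n, r) = 2 - n
R(X) = 13/3 (R(X) = -8/3 + (16 + 5)/3 = -8/3 + (⅓)*21 = -8/3 + 7 = 13/3)
R(V(3, -3))² = (13/3)² = 169/9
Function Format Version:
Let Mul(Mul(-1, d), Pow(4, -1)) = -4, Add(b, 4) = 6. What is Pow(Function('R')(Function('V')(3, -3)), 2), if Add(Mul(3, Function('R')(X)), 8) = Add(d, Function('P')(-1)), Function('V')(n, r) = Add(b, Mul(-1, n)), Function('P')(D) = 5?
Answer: Rational(169, 9) ≈ 18.778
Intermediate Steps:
b = 2 (b = Add(-4, 6) = 2)
d = 16 (d = Mul(-4, -4) = 16)
Function('V')(n, r) = Add(2, Mul(-1, n))
Function('R')(X) = Rational(13, 3) (Function('R')(X) = Add(Rational(-8, 3), Mul(Rational(1, 3), Add(16, 5))) = Add(Rational(-8, 3), Mul(Rational(1, 3), 21)) = Add(Rational(-8, 3), 7) = Rational(13, 3))
Pow(Function('R')(Function('V')(3, -3)), 2) = Pow(Rational(13, 3), 2) = Rational(169, 9)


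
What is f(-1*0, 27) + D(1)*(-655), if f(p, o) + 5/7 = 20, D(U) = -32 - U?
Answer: 151440/7 ≈ 21634.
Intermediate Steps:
f(p, o) = 135/7 (f(p, o) = -5/7 + 20 = 135/7)
f(-1*0, 27) + D(1)*(-655) = 135/7 + (-32 - 1*1)*(-655) = 135/7 + (-32 - 1)*(-655) = 135/7 - 33*(-655) = 135/7 + 21615 = 151440/7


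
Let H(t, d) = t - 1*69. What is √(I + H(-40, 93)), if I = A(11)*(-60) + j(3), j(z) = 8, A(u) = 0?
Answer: I*√101 ≈ 10.05*I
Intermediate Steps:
H(t, d) = -69 + t (H(t, d) = t - 69 = -69 + t)
I = 8 (I = 0*(-60) + 8 = 0 + 8 = 8)
√(I + H(-40, 93)) = √(8 + (-69 - 40)) = √(8 - 109) = √(-101) = I*√101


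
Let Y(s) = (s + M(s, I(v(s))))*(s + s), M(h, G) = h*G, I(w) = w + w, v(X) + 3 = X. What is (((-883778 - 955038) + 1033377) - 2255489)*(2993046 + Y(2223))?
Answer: -134360750832502272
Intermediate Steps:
v(X) = -3 + X
I(w) = 2*w
M(h, G) = G*h
Y(s) = 2*s*(s + s*(-6 + 2*s)) (Y(s) = (s + (2*(-3 + s))*s)*(s + s) = (s + (-6 + 2*s)*s)*(2*s) = (s + s*(-6 + 2*s))*(2*s) = 2*s*(s + s*(-6 + 2*s)))
(((-883778 - 955038) + 1033377) - 2255489)*(2993046 + Y(2223)) = (((-883778 - 955038) + 1033377) - 2255489)*(2993046 + 2223**2*(-10 + 4*2223)) = ((-1838816 + 1033377) - 2255489)*(2993046 + 4941729*(-10 + 8892)) = (-805439 - 2255489)*(2993046 + 4941729*8882) = -3060928*(2993046 + 43892436978) = -3060928*43895430024 = -134360750832502272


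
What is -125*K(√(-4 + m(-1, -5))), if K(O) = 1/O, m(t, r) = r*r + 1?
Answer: -125*√22/22 ≈ -26.650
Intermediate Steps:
m(t, r) = 1 + r² (m(t, r) = r² + 1 = 1 + r²)
-125*K(√(-4 + m(-1, -5))) = -125/√(-4 + (1 + (-5)²)) = -125/√(-4 + (1 + 25)) = -125/√(-4 + 26) = -125*√22/22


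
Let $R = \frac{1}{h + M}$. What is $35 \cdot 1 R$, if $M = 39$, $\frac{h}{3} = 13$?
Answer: $\frac{35}{78} \approx 0.44872$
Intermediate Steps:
$h = 39$ ($h = 3 \cdot 13 = 39$)
$R = \frac{1}{78}$ ($R = \frac{1}{39 + 39} = \frac{1}{78} \approx 0.012821$)
$35 \cdot 1 R = 35 \cdot 1 \cdot \frac{1}{78} = 35 \cdot \frac{1}{78} = \frac{35}{78}$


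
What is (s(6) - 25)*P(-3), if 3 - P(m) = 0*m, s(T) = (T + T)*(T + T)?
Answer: 357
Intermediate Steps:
s(T) = 4*T² (s(T) = (2*T)*(2*T) = 4*T²)
P(m) = 3 (P(m) = 3 - 0*m = 3 - 1*0 = 3 + 0 = 3)
(s(6) - 25)*P(-3) = (4*6² - 25)*3 = (4*36 - 25)*3 = (144 - 25)*3 = 119*3 = 357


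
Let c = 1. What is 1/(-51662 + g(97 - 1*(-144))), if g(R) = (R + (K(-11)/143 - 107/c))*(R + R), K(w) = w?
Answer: 13/167556 ≈ 7.7586e-5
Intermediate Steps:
g(R) = 2*R*(-1392/13 + R) (g(R) = (R + (-11/143 - 107/1))*(R + R) = (R + (-11*1/143 - 107*1))*(2*R) = (R + (-1/13 - 107))*(2*R) = (R - 1392/13)*(2*R) = (-1392/13 + R)*(2*R) = 2*R*(-1392/13 + R))
1/(-51662 + g(97 - 1*(-144))) = 1/(-51662 + 2*(97 - 1*(-144))*(-1392 + 13*(97 - 1*(-144)))/13) = 1/(-51662 + 2*(97 + 144)*(-1392 + 13*(97 + 144))/13) = 1/(-51662 + (2/13)*241*(-1392 + 13*241)) = 1/(-51662 + (2/13)*241*(-1392 + 3133)) = 1/(-51662 + (2/13)*241*1741) = 1/(-51662 + 839162/13) = 1/(167556/13) = 13/167556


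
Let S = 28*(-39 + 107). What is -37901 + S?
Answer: -35997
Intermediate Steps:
S = 1904 (S = 28*68 = 1904)
-37901 + S = -37901 + 1904 = -35997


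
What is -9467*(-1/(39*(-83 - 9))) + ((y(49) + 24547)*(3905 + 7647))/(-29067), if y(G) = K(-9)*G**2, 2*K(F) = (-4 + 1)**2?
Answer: -488514837251/34764132 ≈ -14052.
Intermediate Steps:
K(F) = 9/2 (K(F) = (-4 + 1)**2/2 = (1/2)*(-3)**2 = (1/2)*9 = 9/2)
y(G) = 9*G**2/2
-9467*(-1/(39*(-83 - 9))) + ((y(49) + 24547)*(3905 + 7647))/(-29067) = -9467*(-1/(39*(-83 - 9))) + (((9/2)*49**2 + 24547)*(3905 + 7647))/(-29067) = -9467/((-39*(-92))) + (((9/2)*2401 + 24547)*11552)*(-1/29067) = -9467/3588 + ((21609/2 + 24547)*11552)*(-1/29067) = -9467*1/3588 + ((70703/2)*11552)*(-1/29067) = -9467/3588 + 408380528*(-1/29067) = -9467/3588 - 408380528/29067 = -488514837251/34764132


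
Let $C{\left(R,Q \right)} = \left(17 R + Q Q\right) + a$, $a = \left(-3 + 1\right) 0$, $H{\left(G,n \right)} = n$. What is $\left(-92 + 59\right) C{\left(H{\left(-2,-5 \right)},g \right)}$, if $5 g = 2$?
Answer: $\frac{69993}{25} \approx 2799.7$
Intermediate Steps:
$a = 0$ ($a = \left(-2\right) 0 = 0$)
$g = \frac{2}{5}$ ($g = \frac{1}{5} \cdot 2 = \frac{2}{5} \approx 0.4$)
$C{\left(R,Q \right)} = Q^{2} + 17 R$ ($C{\left(R,Q \right)} = \left(17 R + Q Q\right) + 0 = \left(17 R + Q^{2}\right) + 0 = \left(Q^{2} + 17 R\right) + 0 = Q^{2} + 17 R$)
$\left(-92 + 59\right) C{\left(H{\left(-2,-5 \right)},g \right)} = \left(-92 + 59\right) \left(\left(\frac{2}{5}\right)^{2} + 17 \left(-5\right)\right) = - 33 \left(\frac{4}{25} - 85\right) = \left(-33\right) \left(- \frac{2121}{25}\right) = \frac{69993}{25}$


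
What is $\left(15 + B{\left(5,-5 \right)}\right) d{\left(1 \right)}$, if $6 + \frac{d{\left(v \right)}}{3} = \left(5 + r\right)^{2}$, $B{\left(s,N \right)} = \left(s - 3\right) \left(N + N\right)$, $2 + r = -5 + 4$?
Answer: $30$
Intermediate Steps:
$r = -3$ ($r = -2 + \left(-5 + 4\right) = -2 - 1 = -3$)
$B{\left(s,N \right)} = 2 N \left(-3 + s\right)$ ($B{\left(s,N \right)} = \left(-3 + s\right) 2 N = 2 N \left(-3 + s\right)$)
$d{\left(v \right)} = -6$ ($d{\left(v \right)} = -18 + 3 \left(5 - 3\right)^{2} = -18 + 3 \cdot 2^{2} = -18 + 3 \cdot 4 = -18 + 12 = -6$)
$\left(15 + B{\left(5,-5 \right)}\right) d{\left(1 \right)} = \left(15 + 2 \left(-5\right) \left(-3 + 5\right)\right) \left(-6\right) = \left(15 + 2 \left(-5\right) 2\right) \left(-6\right) = \left(15 - 20\right) \left(-6\right) = \left(-5\right) \left(-6\right) = 30$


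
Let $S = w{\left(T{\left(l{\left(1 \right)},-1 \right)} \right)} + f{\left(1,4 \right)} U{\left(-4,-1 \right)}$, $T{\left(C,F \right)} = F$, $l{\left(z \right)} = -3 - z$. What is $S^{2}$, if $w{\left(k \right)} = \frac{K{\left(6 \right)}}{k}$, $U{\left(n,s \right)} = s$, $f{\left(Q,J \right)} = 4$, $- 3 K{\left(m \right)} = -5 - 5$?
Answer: $\frac{484}{9} \approx 53.778$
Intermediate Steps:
$K{\left(m \right)} = \frac{10}{3}$ ($K{\left(m \right)} = - \frac{-5 - 5}{3} = \left(- \frac{1}{3}\right) \left(-10\right) = \frac{10}{3}$)
$w{\left(k \right)} = \frac{10}{3 k}$
$S = - \frac{22}{3}$ ($S = \frac{10}{3 \left(-1\right)} + 4 \left(-1\right) = \frac{10}{3} \left(-1\right) - 4 = - \frac{10}{3} - 4 = - \frac{22}{3} \approx -7.3333$)
$S^{2} = \left(- \frac{22}{3}\right)^{2} = \frac{484}{9}$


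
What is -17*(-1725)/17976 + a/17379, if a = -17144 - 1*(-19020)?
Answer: 181120717/104134968 ≈ 1.7393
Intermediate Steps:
a = 1876 (a = -17144 + 19020 = 1876)
-17*(-1725)/17976 + a/17379 = -17*(-1725)/17976 + 1876/17379 = 29325*(1/17976) + 1876*(1/17379) = 9775/5992 + 1876/17379 = 181120717/104134968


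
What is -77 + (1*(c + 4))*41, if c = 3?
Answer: 210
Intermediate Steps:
-77 + (1*(c + 4))*41 = -77 + (1*(3 + 4))*41 = -77 + (1*7)*41 = -77 + 7*41 = -77 + 287 = 210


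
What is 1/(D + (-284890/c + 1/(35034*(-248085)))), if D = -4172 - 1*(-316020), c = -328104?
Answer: 283919389740/88539940376506429 ≈ 3.2067e-6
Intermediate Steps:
D = 311848 (D = -4172 + 316020 = 311848)
1/(D + (-284890/c + 1/(35034*(-248085)))) = 1/(311848 + (-284890/(-328104) + 1/(35034*(-248085)))) = 1/(311848 + (-284890*(-1/328104) + (1/35034)*(-1/248085))) = 1/(311848 + (4595/5292 - 1/8691409890)) = 1/(311848 + 246524866909/283919389740) = 1/(88539940376506429/283919389740) = 283919389740/88539940376506429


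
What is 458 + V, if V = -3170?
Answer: -2712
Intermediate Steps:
458 + V = 458 - 3170 = -2712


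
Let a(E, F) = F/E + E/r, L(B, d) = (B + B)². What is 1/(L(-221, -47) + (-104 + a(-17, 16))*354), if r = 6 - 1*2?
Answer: 34/5328151 ≈ 6.3812e-6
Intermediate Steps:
L(B, d) = 4*B² (L(B, d) = (2*B)² = 4*B²)
r = 4 (r = 6 - 2 = 4)
a(E, F) = E/4 + F/E (a(E, F) = F/E + E/4 = E/4 + F/E)
1/(L(-221, -47) + (-104 + a(-17, 16))*354) = 1/(4*(-221)² + (-104 + ((¼)*(-17) + 16/(-17)))*354) = 1/(4*48841 + (-104 + (-17/4 + 16*(-1/17)))*354) = 1/(195364 + (-104 + (-17/4 - 16/17))*354) = 1/(195364 + (-104 - 353/68)*354) = 1/(195364 - 7425/68*354) = 1/(195364 - 1314225/34) = 1/(5328151/34) = 34/5328151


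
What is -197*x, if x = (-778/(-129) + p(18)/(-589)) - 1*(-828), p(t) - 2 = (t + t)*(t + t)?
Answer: -12451004396/75981 ≈ -1.6387e+5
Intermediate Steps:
p(t) = 2 + 4*t² (p(t) = 2 + (t + t)*(t + t) = 2 + (2*t)*(2*t) = 2 + 4*t²)
x = 63203068/75981 (x = (-778/(-129) + (2 + 4*18²)/(-589)) - 1*(-828) = (-778*(-1/129) + (2 + 4*324)*(-1/589)) + 828 = (778/129 + (2 + 1296)*(-1/589)) + 828 = (778/129 + 1298*(-1/589)) + 828 = (778/129 - 1298/589) + 828 = 290800/75981 + 828 = 63203068/75981 ≈ 831.83)
-197*x = -197*63203068/75981 = -12451004396/75981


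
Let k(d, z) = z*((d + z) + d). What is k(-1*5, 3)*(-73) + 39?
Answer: 1572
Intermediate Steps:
k(d, z) = z*(z + 2*d)
k(-1*5, 3)*(-73) + 39 = (3*(3 + 2*(-1*5)))*(-73) + 39 = (3*(3 + 2*(-5)))*(-73) + 39 = (3*(3 - 10))*(-73) + 39 = (3*(-7))*(-73) + 39 = -21*(-73) + 39 = 1533 + 39 = 1572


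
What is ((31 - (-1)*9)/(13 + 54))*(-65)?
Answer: -2600/67 ≈ -38.806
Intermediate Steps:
((31 - (-1)*9)/(13 + 54))*(-65) = ((31 - 1*(-9))/67)*(-65) = ((31 + 9)*(1/67))*(-65) = (40*(1/67))*(-65) = (40/67)*(-65) = -2600/67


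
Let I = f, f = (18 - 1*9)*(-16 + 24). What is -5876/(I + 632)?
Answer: -1469/176 ≈ -8.3466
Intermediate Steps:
f = 72 (f = (18 - 9)*8 = 9*8 = 72)
I = 72
-5876/(I + 632) = -5876/(72 + 632) = -5876/704 = -5876*1/704 = -1469/176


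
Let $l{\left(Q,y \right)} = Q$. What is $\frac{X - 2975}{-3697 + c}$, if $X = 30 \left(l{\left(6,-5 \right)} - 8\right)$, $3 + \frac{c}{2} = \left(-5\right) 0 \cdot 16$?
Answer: $\frac{3035}{3703} \approx 0.81961$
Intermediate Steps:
$c = -6$ ($c = -6 + 2 \left(-5\right) 0 \cdot 16 = -6 + 2 \cdot 0 \cdot 16 = -6 + 2 \cdot 0 = -6 + 0 = -6$)
$X = -60$ ($X = 30 \left(6 - 8\right) = 30 \left(-2\right) = -60$)
$\frac{X - 2975}{-3697 + c} = \frac{-60 - 2975}{-3697 - 6} = - \frac{3035}{-3703} = \left(-3035\right) \left(- \frac{1}{3703}\right) = \frac{3035}{3703}$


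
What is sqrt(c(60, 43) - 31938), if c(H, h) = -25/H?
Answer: I*sqrt(1149783)/6 ≈ 178.71*I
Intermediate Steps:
sqrt(c(60, 43) - 31938) = sqrt(-25/60 - 31938) = sqrt(-25*1/60 - 31938) = sqrt(-5/12 - 31938) = sqrt(-383261/12) = I*sqrt(1149783)/6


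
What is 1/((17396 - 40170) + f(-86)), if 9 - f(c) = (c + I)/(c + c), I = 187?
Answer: -172/3915479 ≈ -4.3928e-5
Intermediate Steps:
f(c) = 9 - (187 + c)/(2*c) (f(c) = 9 - (c + 187)/(c + c) = 9 - (187 + c)/(2*c))
1/((17396 - 40170) + f(-86)) = 1/((17396 - 40170) + (17/2)*(-11 - 86)/(-86)) = 1/(-22774 + (17/2)*(-1/86)*(-97)) = 1/(-22774 + 1649/172) = 1/(-3915479/172) = -172/3915479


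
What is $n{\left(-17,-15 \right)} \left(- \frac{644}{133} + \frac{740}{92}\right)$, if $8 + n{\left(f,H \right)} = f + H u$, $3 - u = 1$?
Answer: $- \frac{76945}{437} \approx -176.08$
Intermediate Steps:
$u = 2$ ($u = 3 - 1 = 2$)
$n{\left(f,H \right)} = -8 + f + 2 H$ ($n{\left(f,H \right)} = -8 + \left(f + H 2\right) = -8 + \left(f + 2 H\right) = -8 + f + 2 H$)
$n{\left(-17,-15 \right)} \left(- \frac{644}{133} + \frac{740}{92}\right) = \left(-8 - 17 + 2 \left(-15\right)\right) \left(- \frac{644}{133} + \frac{740}{92}\right) = \left(-8 - 17 - 30\right) \left(\left(-644\right) \frac{1}{133} + 740 \cdot \frac{1}{92}\right) = - 55 \left(- \frac{92}{19} + \frac{185}{23}\right) = \left(-55\right) \frac{1399}{437} = - \frac{76945}{437}$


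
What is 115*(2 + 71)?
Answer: 8395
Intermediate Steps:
115*(2 + 71) = 115*73 = 8395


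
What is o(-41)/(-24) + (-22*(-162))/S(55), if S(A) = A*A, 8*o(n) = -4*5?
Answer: 16927/13200 ≈ 1.2823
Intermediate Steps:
o(n) = -5/2 (o(n) = (-4*5)/8 = (⅛)*(-20) = -5/2)
S(A) = A²
o(-41)/(-24) + (-22*(-162))/S(55) = -5/2/(-24) + (-22*(-162))/(55²) = -5/2*(-1/24) + 3564/3025 = 5/48 + 3564*(1/3025) = 5/48 + 324/275 = 16927/13200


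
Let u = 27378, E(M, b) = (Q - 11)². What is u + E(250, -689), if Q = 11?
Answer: 27378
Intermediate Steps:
E(M, b) = 0 (E(M, b) = (11 - 11)² = 0² = 0)
u + E(250, -689) = 27378 + 0 = 27378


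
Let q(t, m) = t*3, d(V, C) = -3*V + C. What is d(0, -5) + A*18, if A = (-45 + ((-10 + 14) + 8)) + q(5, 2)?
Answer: -329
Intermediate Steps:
d(V, C) = C - 3*V
q(t, m) = 3*t
A = -18 (A = (-45 + ((-10 + 14) + 8)) + 3*5 = (-45 + (4 + 8)) + 15 = (-45 + 12) + 15 = -33 + 15 = -18)
d(0, -5) + A*18 = (-5 - 3*0) - 18*18 = (-5 + 0) - 324 = -5 - 324 = -329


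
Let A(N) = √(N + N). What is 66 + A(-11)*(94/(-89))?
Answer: 66 - 94*I*√22/89 ≈ 66.0 - 4.9539*I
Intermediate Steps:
A(N) = √2*√N (A(N) = √(2*N) = √2*√N)
66 + A(-11)*(94/(-89)) = 66 + (√2*√(-11))*(94/(-89)) = 66 + (√2*(I*√11))*(94*(-1/89)) = 66 + (I*√22)*(-94/89) = 66 - 94*I*√22/89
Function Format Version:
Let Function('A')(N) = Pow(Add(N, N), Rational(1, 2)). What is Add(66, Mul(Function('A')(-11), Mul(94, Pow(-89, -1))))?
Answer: Add(66, Mul(Rational(-94, 89), I, Pow(22, Rational(1, 2)))) ≈ Add(66.000, Mul(-4.9539, I))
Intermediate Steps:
Function('A')(N) = Mul(Pow(2, Rational(1, 2)), Pow(N, Rational(1, 2))) (Function('A')(N) = Pow(Mul(2, N), Rational(1, 2)) = Mul(Pow(2, Rational(1, 2)), Pow(N, Rational(1, 2))))
Add(66, Mul(Function('A')(-11), Mul(94, Pow(-89, -1)))) = Add(66, Mul(Mul(Pow(2, Rational(1, 2)), Pow(-11, Rational(1, 2))), Mul(94, Pow(-89, -1)))) = Add(66, Mul(Mul(Pow(2, Rational(1, 2)), Mul(I, Pow(11, Rational(1, 2)))), Mul(94, Rational(-1, 89)))) = Add(66, Mul(Mul(I, Pow(22, Rational(1, 2))), Rational(-94, 89))) = Add(66, Mul(Rational(-94, 89), I, Pow(22, Rational(1, 2))))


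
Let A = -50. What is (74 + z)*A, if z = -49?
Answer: -1250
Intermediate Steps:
(74 + z)*A = (74 - 49)*(-50) = 25*(-50) = -1250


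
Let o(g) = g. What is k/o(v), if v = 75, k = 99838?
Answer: 99838/75 ≈ 1331.2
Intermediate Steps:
k/o(v) = 99838/75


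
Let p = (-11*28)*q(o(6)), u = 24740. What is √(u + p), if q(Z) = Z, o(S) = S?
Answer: 2*√5723 ≈ 151.30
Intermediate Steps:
p = -1848 (p = -11*28*6 = -308*6 = -1848)
√(u + p) = √(24740 - 1848) = √22892 = 2*√5723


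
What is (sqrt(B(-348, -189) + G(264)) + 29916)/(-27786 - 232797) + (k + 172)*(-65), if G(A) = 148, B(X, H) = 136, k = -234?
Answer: 350039858/86861 - 2*sqrt(71)/260583 ≈ 4029.9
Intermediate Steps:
(sqrt(B(-348, -189) + G(264)) + 29916)/(-27786 - 232797) + (k + 172)*(-65) = (sqrt(136 + 148) + 29916)/(-27786 - 232797) + (-234 + 172)*(-65) = (sqrt(284) + 29916)/(-260583) - 62*(-65) = (2*sqrt(71) + 29916)*(-1/260583) + 4030 = (29916 + 2*sqrt(71))*(-1/260583) + 4030 = (-9972/86861 - 2*sqrt(71)/260583) + 4030 = 350039858/86861 - 2*sqrt(71)/260583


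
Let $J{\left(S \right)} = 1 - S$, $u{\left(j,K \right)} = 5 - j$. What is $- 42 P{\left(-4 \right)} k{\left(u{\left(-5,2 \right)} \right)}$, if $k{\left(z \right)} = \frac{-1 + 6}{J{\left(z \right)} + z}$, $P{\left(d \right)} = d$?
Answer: $840$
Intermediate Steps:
$k{\left(z \right)} = 5$ ($k{\left(z \right)} = \frac{-1 + 6}{\left(1 - z\right) + z} = \frac{5}{1} = 5 \cdot 1 = 5$)
$- 42 P{\left(-4 \right)} k{\left(u{\left(-5,2 \right)} \right)} = \left(-42\right) \left(-4\right) 5 = 168 \cdot 5 = 840$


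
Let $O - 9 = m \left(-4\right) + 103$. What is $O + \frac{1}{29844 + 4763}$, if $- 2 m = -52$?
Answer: $\frac{276857}{34607} \approx 8.0$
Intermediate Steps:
$m = 26$ ($m = \left(- \frac{1}{2}\right) \left(-52\right) = 26$)
$O = 8$ ($O = 9 + \left(26 \left(-4\right) + 103\right) = 9 + \left(-104 + 103\right) = 9 - 1 = 8$)
$O + \frac{1}{29844 + 4763} = 8 + \frac{1}{29844 + 4763} = 8 + \frac{1}{34607} = \frac{276857}{34607}$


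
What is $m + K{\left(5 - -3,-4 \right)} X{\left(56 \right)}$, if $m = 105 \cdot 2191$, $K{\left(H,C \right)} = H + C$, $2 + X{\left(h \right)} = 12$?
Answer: $230095$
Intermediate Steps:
$X{\left(h \right)} = 10$ ($X{\left(h \right)} = -2 + 12 = 10$)
$K{\left(H,C \right)} = C + H$
$m = 230055$
$m + K{\left(5 - -3,-4 \right)} X{\left(56 \right)} = 230055 + \left(-4 + \left(5 - -3\right)\right) 10 = 230055 + \left(-4 + \left(5 + 3\right)\right) 10 = 230055 + \left(-4 + 8\right) 10 = 230055 + 4 \cdot 10 = 230055 + 40 = 230095$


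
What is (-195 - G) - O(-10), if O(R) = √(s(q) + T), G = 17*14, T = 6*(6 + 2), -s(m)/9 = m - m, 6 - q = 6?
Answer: -433 - 4*√3 ≈ -439.93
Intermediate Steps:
q = 0 (q = 6 - 1*6 = 6 - 6 = 0)
s(m) = 0 (s(m) = -9*(m - m) = -9*0 = 0)
T = 48 (T = 6*8 = 48)
G = 238
O(R) = 4*√3 (O(R) = √(0 + 48) = √48 = 4*√3)
(-195 - G) - O(-10) = (-195 - 1*238) - 4*√3 = (-195 - 238) - 4*√3 = -433 - 4*√3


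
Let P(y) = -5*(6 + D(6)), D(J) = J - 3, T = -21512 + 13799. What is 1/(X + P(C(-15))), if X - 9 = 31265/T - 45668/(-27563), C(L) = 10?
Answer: -212593419/8162882995 ≈ -0.026044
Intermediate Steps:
T = -7713
D(J) = -3 + J
P(y) = -45 (P(y) = -5*(6 + (-3 + 6)) = -5*(6 + 3) = -5*9 = -45)
X = 1403820860/212593419 (X = 9 + (31265/(-7713) - 45668/(-27563)) = 9 + (31265*(-1/7713) - 45668*(-1/27563)) = 9 + (-31265/7713 + 45668/27563) = 9 - 509519911/212593419 = 1403820860/212593419 ≈ 6.6033)
1/(X + P(C(-15))) = 1/(1403820860/212593419 - 45) = 1/(-8162882995/212593419) = -212593419/8162882995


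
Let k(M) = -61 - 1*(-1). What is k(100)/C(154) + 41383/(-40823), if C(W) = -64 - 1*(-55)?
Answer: 692311/122469 ≈ 5.6529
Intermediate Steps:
C(W) = -9 (C(W) = -64 + 55 = -9)
k(M) = -60 (k(M) = -61 + 1 = -60)
k(100)/C(154) + 41383/(-40823) = -60/(-9) + 41383/(-40823) = -60*(-1/9) + 41383*(-1/40823) = 20/3 - 41383/40823 = 692311/122469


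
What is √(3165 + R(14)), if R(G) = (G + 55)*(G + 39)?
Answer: 3*√758 ≈ 82.595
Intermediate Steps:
R(G) = (39 + G)*(55 + G) (R(G) = (55 + G)*(39 + G) = (39 + G)*(55 + G))
√(3165 + R(14)) = √(3165 + (2145 + 14² + 94*14)) = √(3165 + (2145 + 196 + 1316)) = √(3165 + 3657) = √6822 = 3*√758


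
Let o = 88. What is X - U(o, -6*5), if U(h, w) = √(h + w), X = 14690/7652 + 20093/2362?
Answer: 23556177/2259253 - √58 ≈ 2.8108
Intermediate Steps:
X = 23556177/2259253 (X = 14690*(1/7652) + 20093*(1/2362) = 7345/3826 + 20093/2362 = 23556177/2259253 ≈ 10.427)
X - U(o, -6*5) = 23556177/2259253 - √(88 - 6*5) = 23556177/2259253 - √(88 - 30) = 23556177/2259253 - √58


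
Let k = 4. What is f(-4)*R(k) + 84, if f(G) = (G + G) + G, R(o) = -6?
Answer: 156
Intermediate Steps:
f(G) = 3*G (f(G) = 2*G + G = 3*G)
f(-4)*R(k) + 84 = (3*(-4))*(-6) + 84 = -12*(-6) + 84 = 72 + 84 = 156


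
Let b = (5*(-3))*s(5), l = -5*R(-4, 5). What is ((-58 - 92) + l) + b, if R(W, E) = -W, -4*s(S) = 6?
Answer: -295/2 ≈ -147.50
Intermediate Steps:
s(S) = -3/2 (s(S) = -¼*6 = -3/2)
l = -20 (l = -(-5)*(-4) = -5*4 = -20)
b = 45/2 (b = (5*(-3))*(-3/2) = -15*(-3/2) = 45/2 ≈ 22.500)
((-58 - 92) + l) + b = ((-58 - 92) - 20) + 45/2 = (-150 - 20) + 45/2 = -170 + 45/2 = -295/2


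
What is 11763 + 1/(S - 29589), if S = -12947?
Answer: 500350967/42536 ≈ 11763.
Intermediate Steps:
11763 + 1/(S - 29589) = 11763 + 1/(-12947 - 29589) = 11763 + 1/(-42536) = 11763 - 1/42536 = 500350967/42536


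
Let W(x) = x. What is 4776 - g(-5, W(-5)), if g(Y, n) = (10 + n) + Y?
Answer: 4776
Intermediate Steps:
g(Y, n) = 10 + Y + n
4776 - g(-5, W(-5)) = 4776 - (10 - 5 - 5) = 4776 - 1*0 = 4776 + 0 = 4776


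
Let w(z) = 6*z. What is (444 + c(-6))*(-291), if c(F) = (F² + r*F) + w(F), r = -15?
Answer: -155394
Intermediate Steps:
c(F) = F² - 9*F (c(F) = (F² - 15*F) + 6*F = F² - 9*F)
(444 + c(-6))*(-291) = (444 - 6*(-9 - 6))*(-291) = (444 - 6*(-15))*(-291) = (444 + 90)*(-291) = 534*(-291) = -155394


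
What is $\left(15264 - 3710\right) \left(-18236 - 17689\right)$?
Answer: $-415077450$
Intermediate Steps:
$\left(15264 - 3710\right) \left(-18236 - 17689\right) = 11554 \left(-35925\right) = -415077450$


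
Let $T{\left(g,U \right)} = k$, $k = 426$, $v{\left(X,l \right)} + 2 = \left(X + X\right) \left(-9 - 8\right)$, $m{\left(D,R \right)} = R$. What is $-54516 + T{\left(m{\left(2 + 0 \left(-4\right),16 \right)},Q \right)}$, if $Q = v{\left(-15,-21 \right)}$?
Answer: $-54090$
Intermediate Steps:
$v{\left(X,l \right)} = -2 - 34 X$ ($v{\left(X,l \right)} = -2 + \left(X + X\right) \left(-9 - 8\right) = -2 + 2 X \left(-17\right) = -2 - 34 X$)
$Q = 508$ ($Q = -2 - -510 = -2 + 510 = 508$)
$T{\left(g,U \right)} = 426$
$-54516 + T{\left(m{\left(2 + 0 \left(-4\right),16 \right)},Q \right)} = -54516 + 426 = -54090$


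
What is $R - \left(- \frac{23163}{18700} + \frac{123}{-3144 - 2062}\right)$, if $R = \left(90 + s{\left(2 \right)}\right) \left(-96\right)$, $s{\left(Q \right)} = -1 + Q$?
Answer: $- \frac{425172966261}{48676100} \approx -8734.7$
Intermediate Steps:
$R = -8736$ ($R = \left(90 + \left(-1 + 2\right)\right) \left(-96\right) = \left(90 + 1\right) \left(-96\right) = 91 \left(-96\right) = -8736$)
$R - \left(- \frac{23163}{18700} + \frac{123}{-3144 - 2062}\right) = -8736 - \left(- \frac{23163}{18700} + \frac{123}{-3144 - 2062}\right) = -8736 - \left(- \frac{23163}{18700} + \frac{123}{-5206}\right) = -8736 - \left(- \frac{23163}{18700} + 123 \left(- \frac{1}{5206}\right)\right) = -8736 - \left(- \frac{23163}{18700} - \frac{123}{5206}\right) = -8736 - - \frac{61443339}{48676100} = -8736 + \frac{61443339}{48676100} = - \frac{425172966261}{48676100}$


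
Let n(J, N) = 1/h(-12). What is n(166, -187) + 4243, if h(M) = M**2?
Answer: 610993/144 ≈ 4243.0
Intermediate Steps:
n(J, N) = 1/144 (n(J, N) = 1/((-12)**2) = 1/144)
n(166, -187) + 4243 = 1/144 + 4243 = 610993/144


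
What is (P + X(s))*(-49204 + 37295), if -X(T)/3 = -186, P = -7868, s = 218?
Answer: 87054790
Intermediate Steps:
X(T) = 558 (X(T) = -3*(-186) = 558)
(P + X(s))*(-49204 + 37295) = (-7868 + 558)*(-49204 + 37295) = -7310*(-11909) = 87054790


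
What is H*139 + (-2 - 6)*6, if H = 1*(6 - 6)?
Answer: -48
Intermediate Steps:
H = 0 (H = 1*0 = 0)
H*139 + (-2 - 6)*6 = 0*139 + (-2 - 6)*6 = 0 - 8*6 = 0 - 48 = -48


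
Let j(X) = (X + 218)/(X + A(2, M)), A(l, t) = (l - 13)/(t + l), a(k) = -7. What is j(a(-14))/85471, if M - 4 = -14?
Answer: -1688/3846195 ≈ -0.00043888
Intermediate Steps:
M = -10 (M = 4 - 14 = -10)
A(l, t) = (-13 + l)/(l + t)
j(X) = (218 + X)/(11/8 + X) (j(X) = (X + 218)/(X + (-13 + 2)/(2 - 10)) = (218 + X)/(X - 11/(-8)) = (218 + X)/(X - ⅛*(-11)) = (218 + X)/(X + 11/8) = (218 + X)/(11/8 + X))
j(a(-14))/85471 = (8*(218 - 7)/(11 + 8*(-7)))/85471 = (8*211/(11 - 56))*(1/85471) = (8*211/(-45))*(1/85471) = (8*(-1/45)*211)*(1/85471) = -1688/45*1/85471 = -1688/3846195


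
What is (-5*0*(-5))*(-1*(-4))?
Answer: 0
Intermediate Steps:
(-5*0*(-5))*(-1*(-4)) = (0*(-5))*4 = 0*4 = 0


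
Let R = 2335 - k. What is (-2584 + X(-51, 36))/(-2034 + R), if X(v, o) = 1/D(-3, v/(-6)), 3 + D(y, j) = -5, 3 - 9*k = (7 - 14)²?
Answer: -186057/22040 ≈ -8.4418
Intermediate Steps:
k = -46/9 (k = ⅓ - (7 - 14)²/9 = ⅓ - ⅑*(-7)² = ⅓ - ⅑*49 = ⅓ - 49/9 = -46/9 ≈ -5.1111)
D(y, j) = -8 (D(y, j) = -3 - 5 = -8)
R = 21061/9 (R = 2335 - 1*(-46/9) = 2335 + 46/9 = 21061/9 ≈ 2340.1)
X(v, o) = -⅛ (X(v, o) = 1/(-8) = -⅛)
(-2584 + X(-51, 36))/(-2034 + R) = (-2584 - ⅛)/(-2034 + 21061/9) = -20673/(8*2755/9) = -20673/8*9/2755 = -186057/22040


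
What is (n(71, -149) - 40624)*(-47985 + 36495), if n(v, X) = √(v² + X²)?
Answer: 466769760 - 11490*√27242 ≈ 4.6487e+8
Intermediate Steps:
n(v, X) = √(X² + v²)
(n(71, -149) - 40624)*(-47985 + 36495) = (√((-149)² + 71²) - 40624)*(-47985 + 36495) = (√(22201 + 5041) - 40624)*(-11490) = (√27242 - 40624)*(-11490) = (-40624 + √27242)*(-11490) = 466769760 - 11490*√27242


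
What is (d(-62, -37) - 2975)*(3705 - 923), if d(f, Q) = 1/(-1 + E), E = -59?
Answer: -248294891/30 ≈ -8.2765e+6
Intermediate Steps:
d(f, Q) = -1/60 (d(f, Q) = 1/(-1 - 59) = 1/(-60) = -1/60)
(d(-62, -37) - 2975)*(3705 - 923) = (-1/60 - 2975)*(3705 - 923) = -178501/60*2782 = -248294891/30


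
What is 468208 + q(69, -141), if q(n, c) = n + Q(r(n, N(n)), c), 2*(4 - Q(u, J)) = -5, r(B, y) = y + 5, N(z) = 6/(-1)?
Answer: 936567/2 ≈ 4.6828e+5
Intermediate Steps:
N(z) = -6 (N(z) = 6*(-1) = -6)
r(B, y) = 5 + y
Q(u, J) = 13/2 (Q(u, J) = 4 - ½*(-5) = 4 + 5/2 = 13/2)
q(n, c) = 13/2 + n (q(n, c) = n + 13/2 = 13/2 + n)
468208 + q(69, -141) = 468208 + (13/2 + 69) = 468208 + 151/2 = 936567/2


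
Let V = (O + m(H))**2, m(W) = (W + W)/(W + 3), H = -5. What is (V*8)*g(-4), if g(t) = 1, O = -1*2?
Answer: 72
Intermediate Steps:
O = -2
m(W) = 2*W/(3 + W) (m(W) = (2*W)/(3 + W) = 2*W/(3 + W))
V = 9 (V = (-2 + 2*(-5)/(3 - 5))**2 = (-2 + 2*(-5)/(-2))**2 = (-2 + 2*(-5)*(-1/2))**2 = (-2 + 5)**2 = 3**2 = 9)
(V*8)*g(-4) = (9*8)*1 = 72*1 = 72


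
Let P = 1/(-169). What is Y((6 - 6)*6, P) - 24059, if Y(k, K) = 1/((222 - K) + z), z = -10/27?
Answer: -24331415494/1011323 ≈ -24059.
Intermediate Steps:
z = -10/27 (z = -10*1/27 = -10/27 ≈ -0.37037)
P = -1/169 ≈ -0.0059172
Y(k, K) = 1/(5984/27 - K) (Y(k, K) = 1/((222 - K) - 10/27) = 1/(5984/27 - K))
Y((6 - 6)*6, P) - 24059 = -27/(-5984 + 27*(-1/169)) - 24059 = -27/(-5984 - 27/169) - 24059 = -27/(-1011323/169) - 24059 = -27*(-169/1011323) - 24059 = 4563/1011323 - 24059 = -24331415494/1011323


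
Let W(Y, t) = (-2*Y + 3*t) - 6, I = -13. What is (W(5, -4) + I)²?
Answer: 1681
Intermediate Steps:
W(Y, t) = -6 - 2*Y + 3*t
(W(5, -4) + I)² = ((-6 - 2*5 + 3*(-4)) - 13)² = ((-6 - 10 - 12) - 13)² = (-28 - 13)² = (-41)² = 1681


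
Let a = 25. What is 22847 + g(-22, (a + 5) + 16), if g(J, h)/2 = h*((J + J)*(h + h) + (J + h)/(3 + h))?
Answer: -17126673/49 ≈ -3.4952e+5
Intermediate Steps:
g(J, h) = 2*h*((J + h)/(3 + h) + 4*J*h) (g(J, h) = 2*(h*((J + J)*(h + h) + (J + h)/(3 + h))) = 2*(h*((2*J)*(2*h) + (J + h)/(3 + h))) = 2*(h*(4*J*h + (J + h)/(3 + h))) = 2*(h*((J + h)/(3 + h) + 4*J*h)) = 2*h*((J + h)/(3 + h) + 4*J*h))
22847 + g(-22, (a + 5) + 16) = 22847 + 2*((25 + 5) + 16)*(-22 + ((25 + 5) + 16) + 4*(-22)*((25 + 5) + 16)² + 12*(-22)*((25 + 5) + 16))/(3 + ((25 + 5) + 16)) = 22847 + 2*(30 + 16)*(-22 + (30 + 16) + 4*(-22)*(30 + 16)² + 12*(-22)*(30 + 16))/(3 + (30 + 16)) = 22847 + 2*46*(-22 + 46 + 4*(-22)*46² + 12*(-22)*46)/(3 + 46) = 22847 + 2*46*(-22 + 46 + 4*(-22)*2116 - 12144)/49 = 22847 + 2*46*(1/49)*(-22 + 46 - 186208 - 12144) = 22847 + 2*46*(1/49)*(-198328) = 22847 - 18246176/49 = -17126673/49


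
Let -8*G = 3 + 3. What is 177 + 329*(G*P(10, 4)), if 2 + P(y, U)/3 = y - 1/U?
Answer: -88959/16 ≈ -5559.9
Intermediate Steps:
G = -3/4 (G = -(3 + 3)/8 = -1/8*6 = -3/4 ≈ -0.75000)
P(y, U) = -6 - 3/U + 3*y (P(y, U) = -6 + 3*(y - 1/U) = -6 + (-3/U + 3*y) = -6 - 3/U + 3*y)
177 + 329*(G*P(10, 4)) = 177 + 329*(-3*(-6 - 3/4 + 3*10)/4) = 177 + 329*(-3*(-6 - 3*1/4 + 30)/4) = 177 + 329*(-3*(-6 - 3/4 + 30)/4) = 177 + 329*(-3/4*93/4) = 177 + 329*(-279/16) = 177 - 91791/16 = -88959/16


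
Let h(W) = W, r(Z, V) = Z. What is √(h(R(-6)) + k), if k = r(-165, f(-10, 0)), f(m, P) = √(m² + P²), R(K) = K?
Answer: 3*I*√19 ≈ 13.077*I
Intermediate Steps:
f(m, P) = √(P² + m²)
k = -165
√(h(R(-6)) + k) = √(-6 - 165) = √(-171) = 3*I*√19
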